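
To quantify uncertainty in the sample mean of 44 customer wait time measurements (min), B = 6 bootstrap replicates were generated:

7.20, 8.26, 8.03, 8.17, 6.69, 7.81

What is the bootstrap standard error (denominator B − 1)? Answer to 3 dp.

Bootstrap SE is the standard deviation of the 6 replicate means.
Mean of replicates: (7.20 + 8.26 + 8.03 + 8.17 + 6.69 + 7.81) / 6 = 46.1600 / 6 = 7.6933
Sum of squared deviations: (−0.4933)² + (+0.5667)² + (+0.3367)² + (+0.4767)² + (−1.0033)² + (+0.1167)² = 1.9253
Variance = 1.9253 / 5 = 0.3851
SE* = √0.3851

SE* = 0.621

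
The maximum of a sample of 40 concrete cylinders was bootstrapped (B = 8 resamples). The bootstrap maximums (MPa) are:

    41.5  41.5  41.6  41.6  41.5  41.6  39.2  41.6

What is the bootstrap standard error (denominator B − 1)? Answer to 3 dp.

SE* = 0.835

Bootstrap SE is the standard deviation of the 8 replicate maximums.
Mean of replicates: (41.5 + 41.5 + 41.6 + 41.6 + 41.5 + 41.6 + 39.2 + 41.6) / 8 = 330.1000 / 8 = 41.2625
Sum of squared deviations: (+0.2375)² + (+0.2375)² + (+0.3375)² + (+0.3375)² + (+0.2375)² + (+0.3375)² + (−2.0625)² + (+0.3375)² = 4.8787
Variance = 4.8787 / 7 = 0.6970
SE* = √0.6970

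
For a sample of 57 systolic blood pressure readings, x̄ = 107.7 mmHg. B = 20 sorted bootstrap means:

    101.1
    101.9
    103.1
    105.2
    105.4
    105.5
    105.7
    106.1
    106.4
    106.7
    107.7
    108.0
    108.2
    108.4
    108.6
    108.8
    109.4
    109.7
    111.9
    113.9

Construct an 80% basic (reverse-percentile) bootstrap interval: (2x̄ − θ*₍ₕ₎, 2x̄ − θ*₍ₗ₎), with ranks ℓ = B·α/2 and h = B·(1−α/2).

(105.7, 113.5)

Percentile endpoints at ranks 2 and 18: θ*₍2₎ = 101.9, θ*₍18₎ = 109.7.
Basic interval reflects these around x̄:
  lower = 2 × 107.7 − 109.7 = 105.7
  upper = 2 × 107.7 − 101.9 = 113.5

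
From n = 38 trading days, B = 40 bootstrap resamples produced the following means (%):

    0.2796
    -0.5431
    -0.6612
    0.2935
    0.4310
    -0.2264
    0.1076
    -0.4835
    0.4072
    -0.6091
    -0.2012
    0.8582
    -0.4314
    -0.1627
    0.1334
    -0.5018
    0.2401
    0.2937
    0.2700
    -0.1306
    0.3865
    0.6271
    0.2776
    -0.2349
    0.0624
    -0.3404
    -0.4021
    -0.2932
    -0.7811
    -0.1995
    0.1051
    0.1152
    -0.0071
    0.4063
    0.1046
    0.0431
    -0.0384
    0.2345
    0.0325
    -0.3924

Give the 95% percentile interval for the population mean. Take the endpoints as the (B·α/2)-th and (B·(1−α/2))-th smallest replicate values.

(-0.7811, 0.6271)

Sorted replicates: -0.7811, -0.6612, -0.6091, -0.5431, -0.5018, -0.4835, -0.4314, -0.4021, -0.3924, -0.3404, -0.2932, -0.2349, -0.2264, -0.2012, -0.1995, -0.1627, -0.1306, -0.0384, -0.0071, 0.0325, 0.0431, 0.0624, 0.1046, 0.1051, 0.1076, 0.1152, 0.1334, 0.2345, 0.2401, 0.2700, 0.2776, 0.2796, 0.2935, 0.2937, 0.3865, 0.4063, 0.4072, 0.4310, 0.6271, 0.8582
α = 0.05; lower rank = 40 × 0.025 = 1; upper rank = 40 × 0.975 = 39.
The 1st smallest replicate is -0.7811; the 39th is 0.6271.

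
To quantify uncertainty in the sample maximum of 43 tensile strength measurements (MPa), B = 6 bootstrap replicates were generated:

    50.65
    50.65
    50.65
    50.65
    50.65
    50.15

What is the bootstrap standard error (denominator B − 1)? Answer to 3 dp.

SE* = 0.204

Bootstrap SE is the standard deviation of the 6 replicate maximums.
Mean of replicates: (50.65 + 50.65 + 50.65 + 50.65 + 50.65 + 50.15) / 6 = 303.4000 / 6 = 50.5667
Sum of squared deviations: (+0.0833)² + (+0.0833)² + (+0.0833)² + (+0.0833)² + (+0.0833)² + (−0.4167)² = 0.2083
Variance = 0.2083 / 5 = 0.0417
SE* = √0.0417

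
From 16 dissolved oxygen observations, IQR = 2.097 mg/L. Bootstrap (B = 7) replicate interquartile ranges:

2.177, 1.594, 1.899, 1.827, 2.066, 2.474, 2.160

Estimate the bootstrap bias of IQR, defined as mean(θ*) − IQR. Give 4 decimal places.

mean(θ*) = (2.177 + 1.594 + 1.899 + 1.827 + 2.066 + 2.474 + 2.160) / 7 = 2.02814
bias = 2.02814 − 2.097

bias = −0.0689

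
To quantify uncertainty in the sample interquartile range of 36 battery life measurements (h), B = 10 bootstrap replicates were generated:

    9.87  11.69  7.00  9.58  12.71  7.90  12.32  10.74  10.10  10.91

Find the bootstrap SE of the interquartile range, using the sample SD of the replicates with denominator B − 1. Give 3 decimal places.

SE* = 1.819

Bootstrap SE is the standard deviation of the 10 replicate interquartile ranges.
Mean of replicates: (9.87 + 11.69 + 7.00 + 9.58 + 12.71 + 7.90 + 12.32 + 10.74 + 10.10 + 10.91) / 10 = 102.8200 / 10 = 10.2820
Sum of squared deviations: (−0.4120)² + (+1.4080)² + (−3.2820)² + (−0.7020)² + (+2.4280)² + (−2.3820)² + (+2.0380)² + (+0.4580)² + (−0.1820)² + (+0.6280)² = 29.7764
Variance = 29.7764 / 9 = 3.3085
SE* = √3.3085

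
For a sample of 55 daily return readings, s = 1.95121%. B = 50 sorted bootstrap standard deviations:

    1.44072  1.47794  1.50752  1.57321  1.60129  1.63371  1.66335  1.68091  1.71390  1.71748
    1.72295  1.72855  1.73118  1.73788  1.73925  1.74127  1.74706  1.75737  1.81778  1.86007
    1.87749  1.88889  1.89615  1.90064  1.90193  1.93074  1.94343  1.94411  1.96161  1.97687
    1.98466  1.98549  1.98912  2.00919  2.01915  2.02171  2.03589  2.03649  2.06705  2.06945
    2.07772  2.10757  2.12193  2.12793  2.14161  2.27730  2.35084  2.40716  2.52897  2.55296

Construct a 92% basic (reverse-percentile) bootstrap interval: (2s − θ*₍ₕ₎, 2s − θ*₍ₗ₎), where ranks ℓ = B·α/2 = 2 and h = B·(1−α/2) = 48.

Percentile endpoints at ranks 2 and 48: θ*₍2₎ = 1.47794, θ*₍48₎ = 2.40716.
Basic interval reflects these around s:
  lower = 2 × 1.95121 − 2.40716 = 1.49526
  upper = 2 × 1.95121 − 1.47794 = 2.42448

(1.49526, 2.42448)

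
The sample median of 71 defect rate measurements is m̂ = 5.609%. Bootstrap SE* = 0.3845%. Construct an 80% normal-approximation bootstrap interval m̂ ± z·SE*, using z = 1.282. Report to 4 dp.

(5.1161, 6.1019)

Margin = 1.282 × 0.3845 = 0.49293
Interval: 5.609 ± 0.49293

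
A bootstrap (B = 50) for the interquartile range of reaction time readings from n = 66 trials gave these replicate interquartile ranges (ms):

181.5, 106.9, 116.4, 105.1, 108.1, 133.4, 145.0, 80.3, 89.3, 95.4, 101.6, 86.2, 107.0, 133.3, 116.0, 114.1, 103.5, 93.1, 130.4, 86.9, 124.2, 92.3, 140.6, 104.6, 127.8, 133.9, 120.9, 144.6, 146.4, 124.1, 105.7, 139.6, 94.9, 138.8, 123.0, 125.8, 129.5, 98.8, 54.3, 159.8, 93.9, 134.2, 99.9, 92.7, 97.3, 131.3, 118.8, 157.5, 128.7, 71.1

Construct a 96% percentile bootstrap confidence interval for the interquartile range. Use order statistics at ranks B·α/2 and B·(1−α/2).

Sorted replicates: 54.3, 71.1, 80.3, 86.2, 86.9, 89.3, 92.3, 92.7, 93.1, 93.9, 94.9, 95.4, 97.3, 98.8, 99.9, 101.6, 103.5, 104.6, 105.1, 105.7, 106.9, 107.0, 108.1, 114.1, 116.0, 116.4, 118.8, 120.9, 123.0, 124.1, 124.2, 125.8, 127.8, 128.7, 129.5, 130.4, 131.3, 133.3, 133.4, 133.9, 134.2, 138.8, 139.6, 140.6, 144.6, 145.0, 146.4, 157.5, 159.8, 181.5
α = 0.04; lower rank = 50 × 0.020 = 1; upper rank = 50 × 0.980 = 49.
The 1st smallest replicate is 54.3; the 49th is 159.8.

(54.3, 159.8)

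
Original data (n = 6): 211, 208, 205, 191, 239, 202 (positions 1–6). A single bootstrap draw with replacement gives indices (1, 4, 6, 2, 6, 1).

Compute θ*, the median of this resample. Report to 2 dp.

Resample values: 211, 191, 202, 208, 202, 211.
Sorted: 191, 202, 202, 208, 211, 211
Median = average of the two middle values = 205.00

θ* = 205.00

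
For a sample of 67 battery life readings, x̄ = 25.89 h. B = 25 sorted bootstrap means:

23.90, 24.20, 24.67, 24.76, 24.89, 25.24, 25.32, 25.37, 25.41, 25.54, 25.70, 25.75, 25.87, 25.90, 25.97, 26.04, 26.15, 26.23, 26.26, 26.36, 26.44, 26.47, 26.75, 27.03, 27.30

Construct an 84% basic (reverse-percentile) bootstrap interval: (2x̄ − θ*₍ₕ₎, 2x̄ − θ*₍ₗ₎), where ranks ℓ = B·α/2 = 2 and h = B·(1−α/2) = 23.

Percentile endpoints at ranks 2 and 23: θ*₍2₎ = 24.20, θ*₍23₎ = 26.75.
Basic interval reflects these around x̄:
  lower = 2 × 25.89 − 26.75 = 25.03
  upper = 2 × 25.89 − 24.20 = 27.58

(25.03, 27.58)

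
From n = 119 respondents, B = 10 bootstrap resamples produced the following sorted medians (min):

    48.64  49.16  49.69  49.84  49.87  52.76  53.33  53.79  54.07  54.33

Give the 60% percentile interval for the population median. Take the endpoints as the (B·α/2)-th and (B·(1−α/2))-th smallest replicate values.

α = 0.40; lower rank = 10 × 0.200 = 2; upper rank = 10 × 0.800 = 8.
The 2nd smallest replicate is 49.16; the 8th is 53.79.

(49.16, 53.79)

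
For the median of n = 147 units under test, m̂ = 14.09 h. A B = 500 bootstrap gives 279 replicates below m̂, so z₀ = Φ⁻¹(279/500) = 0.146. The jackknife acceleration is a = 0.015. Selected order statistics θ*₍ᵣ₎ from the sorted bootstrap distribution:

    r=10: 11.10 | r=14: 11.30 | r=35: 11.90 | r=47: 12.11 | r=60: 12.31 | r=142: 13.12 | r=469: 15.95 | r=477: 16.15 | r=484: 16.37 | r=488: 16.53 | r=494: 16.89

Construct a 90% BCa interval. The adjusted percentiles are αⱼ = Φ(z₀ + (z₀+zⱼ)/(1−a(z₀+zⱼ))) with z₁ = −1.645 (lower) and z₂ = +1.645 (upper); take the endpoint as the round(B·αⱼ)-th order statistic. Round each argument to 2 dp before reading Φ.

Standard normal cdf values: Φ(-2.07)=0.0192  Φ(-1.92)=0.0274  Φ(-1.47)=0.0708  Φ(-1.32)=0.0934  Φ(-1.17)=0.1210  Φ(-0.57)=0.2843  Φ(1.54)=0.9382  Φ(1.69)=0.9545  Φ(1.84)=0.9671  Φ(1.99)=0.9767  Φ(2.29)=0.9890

Lower: z₀ + z₁ = 0.146 + (-1.645) = -1.499; 1 − a(z₀+z₁) = 1 − (0.015)(-1.499) = 1.0225; argument = 0.146 + (-1.499)/1.0225 = -1.3200 → -1.32.
α₁ = Φ(-1.32) = 0.0934; rank = round(500 × 0.0934) = 47; θ*₍47₎ = 12.11.
Upper: z₀ + z₂ = 1.791; 1 − a(z₀+z₂) = 0.9731; argument = 1.9864 → 1.99; α₂ = 0.9767; rank = 488; θ*₍488₎ = 16.53.

(12.11, 16.53)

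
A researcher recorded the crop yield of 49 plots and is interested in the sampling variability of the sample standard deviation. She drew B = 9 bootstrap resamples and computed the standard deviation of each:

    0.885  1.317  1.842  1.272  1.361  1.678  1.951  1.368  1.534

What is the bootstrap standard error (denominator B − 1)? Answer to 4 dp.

Bootstrap SE is the standard deviation of the 9 replicate standard deviations.
Mean of replicates: (0.885 + 1.317 + 1.842 + 1.272 + 1.361 + 1.678 + 1.951 + 1.368 + 1.534) / 9 = 13.20800 / 9 = 1.46756
Sum of squared deviations: (−0.58256)² + (−0.15056)² + (+0.37444)² + (−0.19556)² + (−0.10656)² + (+0.21044)² + (+0.48344)² + (−0.09956)² + (+0.06644)² = 0.84417
Variance = 0.84417 / 8 = 0.10552
SE* = √0.10552

SE* = 0.3248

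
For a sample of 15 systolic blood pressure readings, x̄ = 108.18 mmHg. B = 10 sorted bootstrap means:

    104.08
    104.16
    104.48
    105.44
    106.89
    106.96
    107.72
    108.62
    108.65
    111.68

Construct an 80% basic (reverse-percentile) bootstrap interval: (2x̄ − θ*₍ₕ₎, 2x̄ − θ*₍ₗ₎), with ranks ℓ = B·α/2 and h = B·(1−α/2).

(107.71, 112.28)

Percentile endpoints at ranks 1 and 9: θ*₍1₎ = 104.08, θ*₍9₎ = 108.65.
Basic interval reflects these around x̄:
  lower = 2 × 108.18 − 108.65 = 107.71
  upper = 2 × 108.18 − 104.08 = 112.28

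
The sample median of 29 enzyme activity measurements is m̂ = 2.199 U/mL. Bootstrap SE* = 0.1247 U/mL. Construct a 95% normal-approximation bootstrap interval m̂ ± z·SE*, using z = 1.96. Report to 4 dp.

Margin = 1.96 × 0.1247 = 0.24441
Interval: 2.199 ± 0.24441

(1.9546, 2.4434)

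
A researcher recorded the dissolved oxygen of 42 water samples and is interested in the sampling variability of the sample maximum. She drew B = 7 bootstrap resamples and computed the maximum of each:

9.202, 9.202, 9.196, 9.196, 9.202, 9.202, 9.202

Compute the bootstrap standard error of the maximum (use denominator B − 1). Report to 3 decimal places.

SE* = 0.003

Bootstrap SE is the standard deviation of the 7 replicate maximums.
Mean of replicates: (9.202 + 9.202 + 9.196 + 9.196 + 9.202 + 9.202 + 9.202) / 7 = 64.40200 / 7 = 9.20029
Sum of squared deviations: (+0.00171)² + (+0.00171)² + (−0.00429)² + (−0.00429)² + (+0.00171)² + (+0.00171)² + (+0.00171)² = 0.00005
Variance = 0.00005 / 6 = 0.00001
SE* = √0.00001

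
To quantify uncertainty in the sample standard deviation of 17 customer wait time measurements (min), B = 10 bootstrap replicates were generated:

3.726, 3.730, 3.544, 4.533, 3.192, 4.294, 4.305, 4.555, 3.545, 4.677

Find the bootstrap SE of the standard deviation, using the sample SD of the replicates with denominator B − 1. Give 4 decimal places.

SE* = 0.5212

Bootstrap SE is the standard deviation of the 10 replicate standard deviations.
Mean of replicates: (3.726 + 3.730 + 3.544 + 4.533 + 3.192 + 4.294 + 4.305 + 4.555 + 3.545 + 4.677) / 10 = 40.10100 / 10 = 4.01010
Sum of squared deviations: (−0.28410)² + (−0.28010)² + (−0.46610)² + (+0.52290)² + (−0.81810)² + (+0.28390)² + (+0.29490)² + (+0.54490)² + (−0.46510)² + (+0.66690)² = 2.44468
Variance = 2.44468 / 9 = 0.27163
SE* = √0.27163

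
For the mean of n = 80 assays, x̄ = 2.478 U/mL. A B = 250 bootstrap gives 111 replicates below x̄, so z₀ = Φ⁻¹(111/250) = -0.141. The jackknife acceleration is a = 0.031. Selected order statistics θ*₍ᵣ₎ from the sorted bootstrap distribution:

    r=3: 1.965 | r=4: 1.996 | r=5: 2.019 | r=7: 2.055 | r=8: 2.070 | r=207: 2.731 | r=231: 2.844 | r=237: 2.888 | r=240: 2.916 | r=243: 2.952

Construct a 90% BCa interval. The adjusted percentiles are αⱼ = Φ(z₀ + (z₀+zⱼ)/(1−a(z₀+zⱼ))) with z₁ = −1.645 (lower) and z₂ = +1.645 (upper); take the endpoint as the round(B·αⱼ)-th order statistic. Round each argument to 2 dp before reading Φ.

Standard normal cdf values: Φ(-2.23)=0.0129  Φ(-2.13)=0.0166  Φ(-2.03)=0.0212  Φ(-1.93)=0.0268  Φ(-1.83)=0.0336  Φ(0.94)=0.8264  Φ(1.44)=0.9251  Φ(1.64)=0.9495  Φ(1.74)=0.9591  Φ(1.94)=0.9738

(2.070, 2.844)

Lower: z₀ + z₁ = -0.141 + (-1.645) = -1.786; 1 − a(z₀+z₁) = 1 − (0.031)(-1.786) = 1.0554; argument = -0.141 + (-1.786)/1.0554 = -1.8333 → -1.83.
α₁ = Φ(-1.83) = 0.0336; rank = round(250 × 0.0336) = 8; θ*₍8₎ = 2.070.
Upper: z₀ + z₂ = 1.504; 1 − a(z₀+z₂) = 0.9534; argument = 1.4366 → 1.44; α₂ = 0.9251; rank = 231; θ*₍231₎ = 2.844.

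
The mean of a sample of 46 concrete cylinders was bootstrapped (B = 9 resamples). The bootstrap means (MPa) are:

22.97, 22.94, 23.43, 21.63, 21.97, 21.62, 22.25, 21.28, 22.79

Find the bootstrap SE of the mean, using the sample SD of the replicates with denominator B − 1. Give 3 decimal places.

SE* = 0.745

Bootstrap SE is the standard deviation of the 9 replicate means.
Mean of replicates: (22.97 + 22.94 + 23.43 + 21.63 + 21.97 + 21.62 + 22.25 + 21.28 + 22.79) / 9 = 200.8800 / 9 = 22.3200
Sum of squared deviations: (+0.6500)² + (+0.6200)² + (+1.1100)² + (−0.6900)² + (−0.3500)² + (−0.7000)² + (−0.0700)² + (−1.0400)² + (+0.4700)² = 4.4350
Variance = 4.4350 / 8 = 0.5544
SE* = √0.5544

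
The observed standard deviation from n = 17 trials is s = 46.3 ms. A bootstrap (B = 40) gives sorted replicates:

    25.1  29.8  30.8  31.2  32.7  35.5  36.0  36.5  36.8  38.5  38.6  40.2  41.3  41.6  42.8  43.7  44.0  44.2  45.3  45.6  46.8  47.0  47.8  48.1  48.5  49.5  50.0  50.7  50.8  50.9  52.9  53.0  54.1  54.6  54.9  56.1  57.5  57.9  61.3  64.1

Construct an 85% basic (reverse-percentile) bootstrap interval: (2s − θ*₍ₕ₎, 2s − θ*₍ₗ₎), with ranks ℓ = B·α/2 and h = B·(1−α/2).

Percentile endpoints at ranks 3 and 37: θ*₍3₎ = 30.8, θ*₍37₎ = 57.5.
Basic interval reflects these around s:
  lower = 2 × 46.3 − 57.5 = 35.1
  upper = 2 × 46.3 − 30.8 = 61.8

(35.1, 61.8)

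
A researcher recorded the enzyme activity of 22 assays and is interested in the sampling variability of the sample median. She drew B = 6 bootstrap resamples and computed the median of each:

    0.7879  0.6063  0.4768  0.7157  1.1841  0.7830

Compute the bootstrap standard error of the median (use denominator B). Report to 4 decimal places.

SE* = 0.2187

Bootstrap SE is the standard deviation of the 6 replicate medians.
Mean of replicates: (0.7879 + 0.6063 + 0.4768 + 0.7157 + 1.1841 + 0.7830) / 6 = 4.55380 / 6 = 0.75897
Sum of squared deviations: (+0.02893)² + (−0.15267)² + (−0.28217)² + (−0.04327)² + (+0.42513)² + (+0.02403)² = 0.28695
Variance = 0.28695 / 6 = 0.04783
SE* = √0.04783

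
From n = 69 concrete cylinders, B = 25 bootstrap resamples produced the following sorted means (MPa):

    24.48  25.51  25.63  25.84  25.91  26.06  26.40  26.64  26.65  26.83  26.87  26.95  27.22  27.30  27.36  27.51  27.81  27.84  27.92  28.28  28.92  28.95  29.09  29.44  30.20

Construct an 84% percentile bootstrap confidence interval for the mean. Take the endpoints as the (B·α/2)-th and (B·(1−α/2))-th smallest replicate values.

(25.51, 29.09)

α = 0.16; lower rank = 25 × 0.080 = 2; upper rank = 25 × 0.920 = 23.
The 2nd smallest replicate is 25.51; the 23rd is 29.09.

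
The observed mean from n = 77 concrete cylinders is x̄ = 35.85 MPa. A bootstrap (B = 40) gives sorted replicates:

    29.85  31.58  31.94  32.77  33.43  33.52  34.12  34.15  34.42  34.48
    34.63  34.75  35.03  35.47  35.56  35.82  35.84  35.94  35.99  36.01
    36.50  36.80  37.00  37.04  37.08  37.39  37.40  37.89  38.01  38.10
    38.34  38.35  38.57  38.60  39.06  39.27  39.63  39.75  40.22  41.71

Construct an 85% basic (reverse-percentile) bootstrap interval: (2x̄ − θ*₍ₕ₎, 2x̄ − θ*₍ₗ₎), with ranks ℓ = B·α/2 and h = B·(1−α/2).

(32.07, 39.76)

Percentile endpoints at ranks 3 and 37: θ*₍3₎ = 31.94, θ*₍37₎ = 39.63.
Basic interval reflects these around x̄:
  lower = 2 × 35.85 − 39.63 = 32.07
  upper = 2 × 35.85 − 31.94 = 39.76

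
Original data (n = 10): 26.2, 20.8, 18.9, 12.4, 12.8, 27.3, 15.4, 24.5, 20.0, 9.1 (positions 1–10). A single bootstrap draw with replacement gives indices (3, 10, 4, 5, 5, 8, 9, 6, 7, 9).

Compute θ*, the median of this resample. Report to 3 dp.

θ* = 17.150

Resample values: 18.9, 9.1, 12.4, 12.8, 12.8, 24.5, 20.0, 27.3, 15.4, 20.0.
Sorted: 9.1, 12.4, 12.8, 12.8, 15.4, 18.9, 20.0, 20.0, 24.5, 27.3
Median = average of the two middle values = 17.150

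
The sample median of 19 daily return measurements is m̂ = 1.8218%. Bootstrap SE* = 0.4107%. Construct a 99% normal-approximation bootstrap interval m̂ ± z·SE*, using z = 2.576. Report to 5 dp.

(0.76384, 2.87976)

Margin = 2.576 × 0.4107 = 1.057963
Interval: 1.8218 ± 1.057963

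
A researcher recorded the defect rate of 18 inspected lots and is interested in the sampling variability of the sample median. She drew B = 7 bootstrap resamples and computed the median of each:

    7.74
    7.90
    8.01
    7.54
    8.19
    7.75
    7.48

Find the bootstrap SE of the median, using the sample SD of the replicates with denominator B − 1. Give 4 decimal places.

SE* = 0.2524

Bootstrap SE is the standard deviation of the 7 replicate medians.
Mean of replicates: (7.74 + 7.90 + 8.01 + 7.54 + 8.19 + 7.75 + 7.48) / 7 = 54.61000 / 7 = 7.80143
Sum of squared deviations: (−0.06143)² + (+0.09857)² + (+0.20857)² + (−0.26143)² + (+0.38857)² + (−0.05143)² + (−0.32143)² = 0.38229
Variance = 0.38229 / 6 = 0.06371
SE* = √0.06371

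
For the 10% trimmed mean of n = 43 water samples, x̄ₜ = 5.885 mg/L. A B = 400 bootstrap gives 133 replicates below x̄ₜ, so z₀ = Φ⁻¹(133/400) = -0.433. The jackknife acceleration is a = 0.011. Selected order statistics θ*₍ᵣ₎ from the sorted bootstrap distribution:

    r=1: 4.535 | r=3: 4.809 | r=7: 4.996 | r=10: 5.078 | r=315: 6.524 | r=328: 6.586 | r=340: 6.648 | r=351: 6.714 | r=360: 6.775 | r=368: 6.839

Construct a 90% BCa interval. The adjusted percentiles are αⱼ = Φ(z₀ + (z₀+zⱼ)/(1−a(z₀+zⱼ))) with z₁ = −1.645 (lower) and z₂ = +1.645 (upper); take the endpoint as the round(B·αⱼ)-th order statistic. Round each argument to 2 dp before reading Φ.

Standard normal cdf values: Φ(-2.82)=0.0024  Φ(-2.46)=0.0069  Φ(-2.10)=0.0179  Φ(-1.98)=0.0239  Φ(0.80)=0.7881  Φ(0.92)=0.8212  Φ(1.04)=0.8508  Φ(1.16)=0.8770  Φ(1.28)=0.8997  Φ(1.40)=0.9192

Lower: z₀ + z₁ = -0.433 + (-1.645) = -2.078; 1 − a(z₀+z₁) = 1 − (0.011)(-2.078) = 1.0229; argument = -0.433 + (-2.078)/1.0229 = -2.4646 → -2.46.
α₁ = Φ(-2.46) = 0.0069; rank = round(400 × 0.0069) = 3; θ*₍3₎ = 4.809.
Upper: z₀ + z₂ = 1.212; 1 − a(z₀+z₂) = 0.9867; argument = 0.7954 → 0.80; α₂ = 0.7881; rank = 315; θ*₍315₎ = 6.524.

(4.809, 6.524)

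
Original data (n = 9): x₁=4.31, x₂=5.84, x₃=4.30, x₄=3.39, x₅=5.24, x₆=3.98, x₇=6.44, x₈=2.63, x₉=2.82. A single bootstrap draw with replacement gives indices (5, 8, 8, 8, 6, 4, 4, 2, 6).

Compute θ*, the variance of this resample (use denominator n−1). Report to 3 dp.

Resample values: 5.24, 2.63, 2.63, 2.63, 3.98, 3.39, 3.39, 5.84, 3.98.
Mean = 3.7456; sum of squared deviations = 10.7162
s² = 10.7162 / 8 = 1.3395

θ* = 1.340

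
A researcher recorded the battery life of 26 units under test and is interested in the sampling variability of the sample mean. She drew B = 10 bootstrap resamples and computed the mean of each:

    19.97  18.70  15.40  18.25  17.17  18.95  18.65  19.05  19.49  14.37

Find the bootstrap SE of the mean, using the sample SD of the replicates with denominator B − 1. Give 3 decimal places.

Bootstrap SE is the standard deviation of the 10 replicate means.
Mean of replicates: (19.97 + 18.70 + 15.40 + 18.25 + 17.17 + 18.95 + 18.65 + 19.05 + 19.49 + 14.37) / 10 = 180.0000 / 10 = 18.0000
Sum of squared deviations: (+1.9700)² + (+0.7000)² + (−2.6000)² + (+0.2500)² + (−0.8300)² + (+0.9500)² + (+0.6500)² + (+1.0500)² + (+1.4900)² + (−3.6300)² = 29.7068
Variance = 29.7068 / 9 = 3.3008
SE* = √3.3008

SE* = 1.817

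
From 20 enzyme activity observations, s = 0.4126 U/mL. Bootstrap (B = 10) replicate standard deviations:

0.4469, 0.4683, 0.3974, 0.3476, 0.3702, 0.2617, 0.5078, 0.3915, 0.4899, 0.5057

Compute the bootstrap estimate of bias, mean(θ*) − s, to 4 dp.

bias = +0.0061

mean(θ*) = (0.4469 + 0.4683 + 0.3974 + 0.3476 + 0.3702 + 0.2617 + 0.5078 + 0.3915 + 0.4899 + 0.5057) / 10 = 0.41870
bias = 0.41870 − 0.4126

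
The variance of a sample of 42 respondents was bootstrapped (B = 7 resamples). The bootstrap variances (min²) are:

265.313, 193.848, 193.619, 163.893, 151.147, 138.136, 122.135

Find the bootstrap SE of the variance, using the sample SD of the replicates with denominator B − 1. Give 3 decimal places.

Bootstrap SE is the standard deviation of the 7 replicate variances.
Mean of replicates: (265.313 + 193.848 + 193.619 + 163.893 + 151.147 + 138.136 + 122.135) / 7 = 1228.0910 / 7 = 175.4416
Sum of squared deviations: (+89.8714)² + (+18.4064)² + (+18.1774)² + (−11.5486)² + (−24.2946)² + (−37.3056)² + (−53.3066)² = 13702.9811
Variance = 13702.9811 / 6 = 2283.8302
SE* = √2283.8302

SE* = 47.789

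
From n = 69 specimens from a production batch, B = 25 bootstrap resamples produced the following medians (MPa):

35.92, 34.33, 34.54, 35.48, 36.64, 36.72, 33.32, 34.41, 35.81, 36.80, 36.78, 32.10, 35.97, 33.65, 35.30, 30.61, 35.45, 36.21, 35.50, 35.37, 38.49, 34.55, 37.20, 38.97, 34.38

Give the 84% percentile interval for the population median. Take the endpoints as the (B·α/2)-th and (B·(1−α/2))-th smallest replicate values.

Sorted replicates: 30.61, 32.10, 33.32, 33.65, 34.33, 34.38, 34.41, 34.54, 34.55, 35.30, 35.37, 35.45, 35.48, 35.50, 35.81, 35.92, 35.97, 36.21, 36.64, 36.72, 36.78, 36.80, 37.20, 38.49, 38.97
α = 0.16; lower rank = 25 × 0.080 = 2; upper rank = 25 × 0.920 = 23.
The 2nd smallest replicate is 32.10; the 23rd is 37.20.

(32.10, 37.20)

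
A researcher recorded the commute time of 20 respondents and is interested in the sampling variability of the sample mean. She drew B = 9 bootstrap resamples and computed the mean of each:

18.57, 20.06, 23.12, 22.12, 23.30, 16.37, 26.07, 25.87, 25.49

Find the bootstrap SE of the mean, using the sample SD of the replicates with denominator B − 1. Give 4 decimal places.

Bootstrap SE is the standard deviation of the 9 replicate means.
Mean of replicates: (18.57 + 20.06 + 23.12 + 22.12 + 23.30 + 16.37 + 26.07 + 25.87 + 25.49) / 9 = 200.97000 / 9 = 22.33000
Sum of squared deviations: (−3.76000)² + (−2.27000)² + (+0.79000)² + (−0.21000)² + (+0.97000)² + (−5.96000)² + (+3.74000)² + (+3.54000)² + (+3.16000)² = 92.92600
Variance = 92.92600 / 8 = 11.61575
SE* = √11.61575

SE* = 3.4082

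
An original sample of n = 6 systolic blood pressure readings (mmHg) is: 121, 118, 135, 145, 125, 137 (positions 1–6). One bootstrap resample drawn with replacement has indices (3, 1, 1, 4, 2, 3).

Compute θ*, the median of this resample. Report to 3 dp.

Resample values: 135, 121, 121, 145, 118, 135.
Sorted: 118, 121, 121, 135, 135, 145
Median = average of the two middle values = 128.000

θ* = 128.000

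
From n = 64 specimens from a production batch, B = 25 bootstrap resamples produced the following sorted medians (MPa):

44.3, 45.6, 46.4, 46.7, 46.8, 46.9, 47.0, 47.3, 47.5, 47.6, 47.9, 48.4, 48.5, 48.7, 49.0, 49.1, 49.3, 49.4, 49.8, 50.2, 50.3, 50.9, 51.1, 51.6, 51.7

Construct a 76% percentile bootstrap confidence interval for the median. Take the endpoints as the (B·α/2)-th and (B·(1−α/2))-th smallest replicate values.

α = 0.24; lower rank = 25 × 0.120 = 3; upper rank = 25 × 0.880 = 22.
The 3rd smallest replicate is 46.4; the 22nd is 50.9.

(46.4, 50.9)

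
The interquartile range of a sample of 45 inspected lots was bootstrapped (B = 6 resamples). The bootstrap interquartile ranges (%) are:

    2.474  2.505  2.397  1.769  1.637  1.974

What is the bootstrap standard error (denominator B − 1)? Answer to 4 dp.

SE* = 0.3815

Bootstrap SE is the standard deviation of the 6 replicate interquartile ranges.
Mean of replicates: (2.474 + 2.505 + 2.397 + 1.769 + 1.637 + 1.974) / 6 = 12.75600 / 6 = 2.12600
Sum of squared deviations: (+0.34800)² + (+0.37900)² + (+0.27100)² + (−0.35700)² + (−0.48900)² + (−0.15200)² = 0.72786
Variance = 0.72786 / 5 = 0.14557
SE* = √0.14557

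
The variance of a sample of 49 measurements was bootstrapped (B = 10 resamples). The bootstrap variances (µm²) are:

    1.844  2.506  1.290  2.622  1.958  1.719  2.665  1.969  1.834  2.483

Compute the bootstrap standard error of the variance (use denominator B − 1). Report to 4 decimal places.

SE* = 0.4567

Bootstrap SE is the standard deviation of the 10 replicate variances.
Mean of replicates: (1.844 + 2.506 + 1.290 + 2.622 + 1.958 + 1.719 + 2.665 + 1.969 + 1.834 + 2.483) / 10 = 20.89000 / 10 = 2.08900
Sum of squared deviations: (−0.24500)² + (+0.41700)² + (−0.79900)² + (+0.53300)² + (−0.13100)² + (−0.37000)² + (+0.57600)² + (−0.12000)² + (−0.25500)² + (+0.39400)² = 1.87690
Variance = 1.87690 / 9 = 0.20854
SE* = √0.20854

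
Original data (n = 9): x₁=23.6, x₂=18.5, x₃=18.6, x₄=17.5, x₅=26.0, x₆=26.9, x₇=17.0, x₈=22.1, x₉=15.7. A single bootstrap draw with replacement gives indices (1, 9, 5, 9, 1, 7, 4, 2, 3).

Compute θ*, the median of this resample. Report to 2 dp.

Resample values: 23.6, 15.7, 26.0, 15.7, 23.6, 17.0, 17.5, 18.5, 18.6.
Sorted: 15.7, 15.7, 17.0, 17.5, 18.5, 18.6, 23.6, 23.6, 26.0
Median = middle value = 18.50

θ* = 18.50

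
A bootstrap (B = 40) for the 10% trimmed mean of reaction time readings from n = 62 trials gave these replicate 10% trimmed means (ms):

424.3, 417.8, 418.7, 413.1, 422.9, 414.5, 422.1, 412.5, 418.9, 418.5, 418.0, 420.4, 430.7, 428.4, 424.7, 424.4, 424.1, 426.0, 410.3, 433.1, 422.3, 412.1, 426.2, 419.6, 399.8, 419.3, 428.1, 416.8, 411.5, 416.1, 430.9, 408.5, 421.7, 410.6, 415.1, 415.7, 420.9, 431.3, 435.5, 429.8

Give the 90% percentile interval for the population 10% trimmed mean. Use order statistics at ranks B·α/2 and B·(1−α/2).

(408.5, 431.3)

Sorted replicates: 399.8, 408.5, 410.3, 410.6, 411.5, 412.1, 412.5, 413.1, 414.5, 415.1, 415.7, 416.1, 416.8, 417.8, 418.0, 418.5, 418.7, 418.9, 419.3, 419.6, 420.4, 420.9, 421.7, 422.1, 422.3, 422.9, 424.1, 424.3, 424.4, 424.7, 426.0, 426.2, 428.1, 428.4, 429.8, 430.7, 430.9, 431.3, 433.1, 435.5
α = 0.10; lower rank = 40 × 0.050 = 2; upper rank = 40 × 0.950 = 38.
The 2nd smallest replicate is 408.5; the 38th is 431.3.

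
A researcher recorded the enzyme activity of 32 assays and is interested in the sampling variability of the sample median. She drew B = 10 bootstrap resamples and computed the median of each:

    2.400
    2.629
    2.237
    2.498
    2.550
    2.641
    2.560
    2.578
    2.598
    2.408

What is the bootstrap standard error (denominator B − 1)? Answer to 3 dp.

Bootstrap SE is the standard deviation of the 10 replicate medians.
Mean of replicates: (2.400 + 2.629 + 2.237 + 2.498 + 2.550 + 2.641 + 2.560 + 2.578 + 2.598 + 2.408) / 10 = 25.0990 / 10 = 2.5099
Sum of squared deviations: (−0.1099)² + (+0.1191)² + (−0.2729)² + (−0.0119)² + (+0.0401)² + (+0.1311)² + (+0.0501)² + (+0.0681)² + (+0.0881)² + (−0.1019)² = 0.1450
Variance = 0.1450 / 9 = 0.0161
SE* = √0.0161

SE* = 0.127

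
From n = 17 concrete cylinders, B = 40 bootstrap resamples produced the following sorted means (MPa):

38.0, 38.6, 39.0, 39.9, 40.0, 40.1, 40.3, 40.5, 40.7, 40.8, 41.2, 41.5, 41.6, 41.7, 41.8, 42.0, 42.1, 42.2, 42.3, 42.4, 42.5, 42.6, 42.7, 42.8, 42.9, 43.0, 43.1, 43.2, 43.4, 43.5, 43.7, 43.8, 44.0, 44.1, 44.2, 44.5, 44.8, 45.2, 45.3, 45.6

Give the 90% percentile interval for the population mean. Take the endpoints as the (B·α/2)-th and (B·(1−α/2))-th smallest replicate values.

(38.6, 45.2)

α = 0.10; lower rank = 40 × 0.050 = 2; upper rank = 40 × 0.950 = 38.
The 2nd smallest replicate is 38.6; the 38th is 45.2.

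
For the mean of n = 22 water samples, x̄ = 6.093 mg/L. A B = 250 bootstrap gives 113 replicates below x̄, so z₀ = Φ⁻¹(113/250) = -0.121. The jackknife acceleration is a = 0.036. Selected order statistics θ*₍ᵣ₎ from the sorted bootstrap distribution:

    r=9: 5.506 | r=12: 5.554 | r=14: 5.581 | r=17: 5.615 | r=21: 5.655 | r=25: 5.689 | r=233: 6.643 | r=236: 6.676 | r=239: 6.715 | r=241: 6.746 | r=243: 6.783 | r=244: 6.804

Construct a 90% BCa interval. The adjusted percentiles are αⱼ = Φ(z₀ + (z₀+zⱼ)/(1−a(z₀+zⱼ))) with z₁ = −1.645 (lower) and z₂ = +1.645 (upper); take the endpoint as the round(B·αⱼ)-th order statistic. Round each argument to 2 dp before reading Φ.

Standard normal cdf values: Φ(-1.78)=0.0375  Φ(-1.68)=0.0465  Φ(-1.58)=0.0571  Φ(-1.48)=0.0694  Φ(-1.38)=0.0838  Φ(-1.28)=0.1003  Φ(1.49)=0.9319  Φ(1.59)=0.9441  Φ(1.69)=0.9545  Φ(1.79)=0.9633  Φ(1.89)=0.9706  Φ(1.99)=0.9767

Lower: z₀ + z₁ = -0.121 + (-1.645) = -1.766; 1 − a(z₀+z₁) = 1 − (0.036)(-1.766) = 1.0636; argument = -0.121 + (-1.766)/1.0636 = -1.7814 → -1.78.
α₁ = Φ(-1.78) = 0.0375; rank = round(250 × 0.0375) = 9; θ*₍9₎ = 5.506.
Upper: z₀ + z₂ = 1.524; 1 − a(z₀+z₂) = 0.9451; argument = 1.4915 → 1.49; α₂ = 0.9319; rank = 233; θ*₍233₎ = 6.643.

(5.506, 6.643)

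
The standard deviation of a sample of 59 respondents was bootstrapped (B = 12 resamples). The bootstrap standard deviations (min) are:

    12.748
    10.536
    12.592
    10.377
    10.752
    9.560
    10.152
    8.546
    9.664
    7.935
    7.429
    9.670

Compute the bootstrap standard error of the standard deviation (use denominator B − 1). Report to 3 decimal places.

Bootstrap SE is the standard deviation of the 12 replicate standard deviations.
Mean of replicates: (12.748 + 10.536 + 12.592 + 10.377 + 10.752 + 9.560 + 10.152 + 8.546 + 9.664 + 7.935 + 7.429 + 9.670) / 12 = 119.9610 / 12 = 9.9968
Sum of squared deviations: (+2.7512)² + (+0.5392)² + (+2.5953)² + (+0.3803)² + (+0.7553)² + (−0.4367)² + (+0.1552)² + (−1.4508)² + (−0.3328)² + (−2.0618)² + (−2.5678)² + (−0.3268)² = 28.6917
Variance = 28.6917 / 11 = 2.6083
SE* = √2.6083

SE* = 1.615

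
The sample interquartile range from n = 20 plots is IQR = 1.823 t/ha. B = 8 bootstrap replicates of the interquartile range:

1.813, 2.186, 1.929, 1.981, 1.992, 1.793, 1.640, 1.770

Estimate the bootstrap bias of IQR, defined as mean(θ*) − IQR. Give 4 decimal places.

mean(θ*) = (1.813 + 2.186 + 1.929 + 1.981 + 1.992 + 1.793 + 1.640 + 1.770) / 8 = 1.88800
bias = 1.88800 − 1.823

bias = +0.0650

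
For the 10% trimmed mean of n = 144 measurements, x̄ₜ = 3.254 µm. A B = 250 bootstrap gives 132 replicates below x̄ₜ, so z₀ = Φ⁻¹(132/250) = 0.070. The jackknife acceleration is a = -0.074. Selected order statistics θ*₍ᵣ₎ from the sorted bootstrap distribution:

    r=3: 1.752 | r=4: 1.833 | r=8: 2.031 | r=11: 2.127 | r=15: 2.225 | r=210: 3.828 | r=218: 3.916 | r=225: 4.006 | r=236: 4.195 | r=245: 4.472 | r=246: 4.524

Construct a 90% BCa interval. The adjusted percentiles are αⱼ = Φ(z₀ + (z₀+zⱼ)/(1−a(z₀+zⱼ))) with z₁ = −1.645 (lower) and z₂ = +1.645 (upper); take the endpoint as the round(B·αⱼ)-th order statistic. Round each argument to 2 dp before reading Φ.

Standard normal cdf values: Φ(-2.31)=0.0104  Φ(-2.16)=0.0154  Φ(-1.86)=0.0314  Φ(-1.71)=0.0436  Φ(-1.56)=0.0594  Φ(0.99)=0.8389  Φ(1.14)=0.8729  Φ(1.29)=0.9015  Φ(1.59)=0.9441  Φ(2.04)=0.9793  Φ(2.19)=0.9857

Lower: z₀ + z₁ = 0.070 + (-1.645) = -1.575; 1 − a(z₀+z₁) = 1 − (-0.074)(-1.575) = 0.8835; argument = 0.070 + (-1.575)/0.8835 = -1.7128 → -1.71.
α₁ = Φ(-1.71) = 0.0436; rank = round(250 × 0.0436) = 11; θ*₍11₎ = 2.127.
Upper: z₀ + z₂ = 1.715; 1 − a(z₀+z₂) = 1.1269; argument = 1.5919 → 1.59; α₂ = 0.9441; rank = 236; θ*₍236₎ = 4.195.

(2.127, 4.195)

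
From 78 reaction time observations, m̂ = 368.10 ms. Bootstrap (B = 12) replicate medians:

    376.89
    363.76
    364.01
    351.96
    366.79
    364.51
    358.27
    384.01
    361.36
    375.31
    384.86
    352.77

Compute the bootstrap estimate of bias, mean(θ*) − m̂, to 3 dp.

mean(θ*) = (376.89 + 363.76 + 364.01 + 351.96 + 366.79 + 364.51 + 358.27 + 384.01 + 361.36 + 375.31 + 384.86 + 352.77) / 12 = 367.0417
bias = 367.0417 − 368.10

bias = −1.058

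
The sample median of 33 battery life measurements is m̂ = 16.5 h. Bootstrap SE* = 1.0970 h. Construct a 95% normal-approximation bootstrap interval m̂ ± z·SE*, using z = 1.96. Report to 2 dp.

(14.35, 18.65)

Margin = 1.96 × 1.0970 = 2.150
Interval: 16.5 ± 2.150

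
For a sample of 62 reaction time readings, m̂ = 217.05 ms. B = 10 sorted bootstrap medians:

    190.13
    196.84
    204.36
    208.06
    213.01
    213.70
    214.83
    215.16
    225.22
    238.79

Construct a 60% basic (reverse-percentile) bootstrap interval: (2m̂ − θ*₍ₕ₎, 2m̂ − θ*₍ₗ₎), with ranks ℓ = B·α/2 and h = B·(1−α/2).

(218.94, 237.26)

Percentile endpoints at ranks 2 and 8: θ*₍2₎ = 196.84, θ*₍8₎ = 215.16.
Basic interval reflects these around m̂:
  lower = 2 × 217.05 − 215.16 = 218.94
  upper = 2 × 217.05 − 196.84 = 237.26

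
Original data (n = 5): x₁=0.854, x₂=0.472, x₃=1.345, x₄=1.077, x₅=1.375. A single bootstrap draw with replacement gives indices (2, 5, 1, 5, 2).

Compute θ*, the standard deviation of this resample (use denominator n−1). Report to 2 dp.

θ* = 0.45

Resample values: 0.472, 1.375, 0.854, 1.375, 0.472.
Mean = 0.9096; sum of squared deviations = 0.8193
s² = 0.8193 / 4 = 0.2048
s = √0.2048 = 0.45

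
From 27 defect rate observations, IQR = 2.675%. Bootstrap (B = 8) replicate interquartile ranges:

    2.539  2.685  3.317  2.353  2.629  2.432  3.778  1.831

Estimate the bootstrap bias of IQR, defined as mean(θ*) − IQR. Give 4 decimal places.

bias = +0.0205

mean(θ*) = (2.539 + 2.685 + 3.317 + 2.353 + 2.629 + 2.432 + 3.778 + 1.831) / 8 = 2.69550
bias = 2.69550 − 2.675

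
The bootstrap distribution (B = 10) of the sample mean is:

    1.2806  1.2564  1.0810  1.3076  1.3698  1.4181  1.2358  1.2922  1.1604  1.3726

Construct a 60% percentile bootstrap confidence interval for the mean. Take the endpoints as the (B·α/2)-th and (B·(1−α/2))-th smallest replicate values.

Sorted replicates: 1.0810, 1.1604, 1.2358, 1.2564, 1.2806, 1.2922, 1.3076, 1.3698, 1.3726, 1.4181
α = 0.40; lower rank = 10 × 0.200 = 2; upper rank = 10 × 0.800 = 8.
The 2nd smallest replicate is 1.1604; the 8th is 1.3698.

(1.1604, 1.3698)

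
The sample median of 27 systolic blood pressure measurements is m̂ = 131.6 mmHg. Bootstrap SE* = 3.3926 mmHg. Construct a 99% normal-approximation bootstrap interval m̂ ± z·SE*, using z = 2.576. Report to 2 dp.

Margin = 2.576 × 3.3926 = 8.739
Interval: 131.6 ± 8.739

(122.86, 140.34)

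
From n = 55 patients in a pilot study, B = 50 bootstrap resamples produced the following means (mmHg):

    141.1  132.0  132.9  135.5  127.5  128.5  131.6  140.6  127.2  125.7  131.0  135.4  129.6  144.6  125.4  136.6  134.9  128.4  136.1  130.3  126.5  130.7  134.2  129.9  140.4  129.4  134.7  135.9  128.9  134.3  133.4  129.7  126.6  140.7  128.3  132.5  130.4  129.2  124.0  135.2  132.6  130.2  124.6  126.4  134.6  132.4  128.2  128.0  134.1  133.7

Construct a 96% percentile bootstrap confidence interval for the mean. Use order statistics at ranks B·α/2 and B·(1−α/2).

(124.0, 141.1)

Sorted replicates: 124.0, 124.6, 125.4, 125.7, 126.4, 126.5, 126.6, 127.2, 127.5, 128.0, 128.2, 128.3, 128.4, 128.5, 128.9, 129.2, 129.4, 129.6, 129.7, 129.9, 130.2, 130.3, 130.4, 130.7, 131.0, 131.6, 132.0, 132.4, 132.5, 132.6, 132.9, 133.4, 133.7, 134.1, 134.2, 134.3, 134.6, 134.7, 134.9, 135.2, 135.4, 135.5, 135.9, 136.1, 136.6, 140.4, 140.6, 140.7, 141.1, 144.6
α = 0.04; lower rank = 50 × 0.020 = 1; upper rank = 50 × 0.980 = 49.
The 1st smallest replicate is 124.0; the 49th is 141.1.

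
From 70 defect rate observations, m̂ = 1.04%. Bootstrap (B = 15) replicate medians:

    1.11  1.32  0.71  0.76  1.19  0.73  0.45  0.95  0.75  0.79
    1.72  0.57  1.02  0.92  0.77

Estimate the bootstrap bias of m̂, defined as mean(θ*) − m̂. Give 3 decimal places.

mean(θ*) = (1.11 + 1.32 + 0.71 + 0.76 + 1.19 + 0.73 + 0.45 + 0.95 + 0.75 + 0.79 + 1.72 + 0.57 + 1.02 + 0.92 + 0.77) / 15 = 0.9173
bias = 0.9173 − 1.04

bias = −0.123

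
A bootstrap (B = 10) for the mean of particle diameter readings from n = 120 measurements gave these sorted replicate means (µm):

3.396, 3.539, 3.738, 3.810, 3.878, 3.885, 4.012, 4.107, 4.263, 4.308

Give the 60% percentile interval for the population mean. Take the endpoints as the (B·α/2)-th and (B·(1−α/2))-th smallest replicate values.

α = 0.40; lower rank = 10 × 0.200 = 2; upper rank = 10 × 0.800 = 8.
The 2nd smallest replicate is 3.539; the 8th is 4.107.

(3.539, 4.107)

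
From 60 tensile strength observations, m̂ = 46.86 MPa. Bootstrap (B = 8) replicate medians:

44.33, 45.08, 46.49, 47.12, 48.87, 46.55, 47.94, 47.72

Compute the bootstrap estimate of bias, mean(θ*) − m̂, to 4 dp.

bias = −0.0975

mean(θ*) = (44.33 + 45.08 + 46.49 + 47.12 + 48.87 + 46.55 + 47.94 + 47.72) / 8 = 46.76250
bias = 46.76250 − 46.86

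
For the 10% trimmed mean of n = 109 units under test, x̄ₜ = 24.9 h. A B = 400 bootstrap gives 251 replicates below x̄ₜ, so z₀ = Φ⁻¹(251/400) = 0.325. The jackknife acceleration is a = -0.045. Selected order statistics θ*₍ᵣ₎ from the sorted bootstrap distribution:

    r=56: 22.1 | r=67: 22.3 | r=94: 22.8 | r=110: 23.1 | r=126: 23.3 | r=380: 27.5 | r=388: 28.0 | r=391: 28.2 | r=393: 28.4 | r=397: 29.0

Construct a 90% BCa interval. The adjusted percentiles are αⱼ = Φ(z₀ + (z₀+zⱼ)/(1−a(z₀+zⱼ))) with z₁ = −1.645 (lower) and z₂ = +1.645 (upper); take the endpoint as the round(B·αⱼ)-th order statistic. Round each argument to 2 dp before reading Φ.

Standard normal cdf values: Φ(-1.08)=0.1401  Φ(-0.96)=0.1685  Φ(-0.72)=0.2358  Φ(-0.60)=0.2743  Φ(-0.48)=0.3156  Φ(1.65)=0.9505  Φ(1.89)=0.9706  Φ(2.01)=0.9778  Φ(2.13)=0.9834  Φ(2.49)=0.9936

(22.1, 28.4)

Lower: z₀ + z₁ = 0.325 + (-1.645) = -1.320; 1 − a(z₀+z₁) = 1 − (-0.045)(-1.320) = 0.9406; argument = 0.325 + (-1.320)/0.9406 = -1.0784 → -1.08.
α₁ = Φ(-1.08) = 0.1401; rank = round(400 × 0.1401) = 56; θ*₍56₎ = 22.1.
Upper: z₀ + z₂ = 1.970; 1 − a(z₀+z₂) = 1.0886; argument = 2.1346 → 2.13; α₂ = 0.9834; rank = 393; θ*₍393₎ = 28.4.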